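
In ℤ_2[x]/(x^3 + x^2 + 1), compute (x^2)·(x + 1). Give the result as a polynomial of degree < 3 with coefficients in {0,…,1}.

1

Multiply in ℤ_2[x]: (x^2)·(x + 1) = x^3 + x^2.
Reduce using x^3 ≡ x^2 + 1 (mod x^3 + x^2 + 1).
Reduced: 1.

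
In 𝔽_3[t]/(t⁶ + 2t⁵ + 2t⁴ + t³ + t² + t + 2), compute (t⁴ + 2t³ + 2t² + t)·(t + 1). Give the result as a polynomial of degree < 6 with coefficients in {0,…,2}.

Multiply in 𝔽_3[t]: (t⁴ + 2t³ + 2t² + t)·(t + 1) = t⁵ + t³ + t.
Reduced: t⁵ + t³ + t.

t^5 + t^3 + t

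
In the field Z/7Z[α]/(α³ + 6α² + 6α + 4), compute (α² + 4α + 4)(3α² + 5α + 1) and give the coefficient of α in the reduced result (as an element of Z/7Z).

4

Multiply in Z/7Z[α]: (α² + 4α + 4)·(3α² + 5α + 1) = 3α⁴ + 3α³ + 5α² + 3α + 4.
Reduce using α³ ≡ α² + α + 3 (mod α³ + 6α² + 6α + 4).
Reduced: 4α + 1.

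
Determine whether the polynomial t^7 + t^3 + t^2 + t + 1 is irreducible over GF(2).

Write f(t) = t^7 + t^3 + t^2 + t + 1.
Check for roots in GF(2): f(0) = 1; f(1) = 1.
No roots, so no linear factors.
Monic irreducibles of degree 2 over GF(2): t^2 + t + 1.
None of them divide f (all give nonzero remainder).
Monic irreducibles of degree 3 over GF(2): t^3 + t + 1, t^3 + t^2 + 1.
None of them divide f (all give nonzero remainder).
No irreducible factor of degree ≤ 3 exists, so f is irreducible over GF(2).

Yes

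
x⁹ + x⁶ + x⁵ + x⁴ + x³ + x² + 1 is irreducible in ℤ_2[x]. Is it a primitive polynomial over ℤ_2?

Write f(x) = x⁹ + x⁶ + x⁵ + x⁴ + x³ + x² + 1.
|GF(2^9)^×| = 2^9 − 1 = 511. Prime factorization: 511 = 7·73.
f is primitive ⇔ x has order 511 in GF(2)[x]/(f), i.e. x^(511/q) ≠ 1 for each prime q | 511.
x^(73) mod f = x⁷ + x⁶ + x⁵ + x² + 1.
x^(7) mod f = x⁷.
None equal 1, so x has full order 511; f is primitive.

Yes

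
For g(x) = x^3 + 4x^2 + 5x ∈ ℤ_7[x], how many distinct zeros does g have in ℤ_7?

1

Evaluate at each of the 7 elements of ℤ_7:
g(0) = 0 → root; g(1) = 3; g(2) = 6; g(3) = 1; g(4) = 1; g(5) = 5; g(6) = 5.
Roots: {0}.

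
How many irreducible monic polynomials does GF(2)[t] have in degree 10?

Gauss's count: N_{2}(10) = (1/10) Σ_{d|10} μ(10/d)·2^d.
Divisors of 10: 1, 2, 5, 10; μ(10/d) for each: 1, -1, -1, 1.
Σ = 2^1 − 2^2 − 2^5 + 2^10 = 990.
N = 990/10 = 99.

99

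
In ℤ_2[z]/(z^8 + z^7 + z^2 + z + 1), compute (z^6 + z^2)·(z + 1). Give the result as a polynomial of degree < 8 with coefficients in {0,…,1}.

Multiply in ℤ_2[z]: (z^6 + z^2)·(z + 1) = z^7 + z^6 + z^3 + z^2.
Reduced: z^7 + z^6 + z^3 + z^2.

z^7 + z^6 + z^3 + z^2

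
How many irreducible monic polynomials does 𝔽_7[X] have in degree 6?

x^(7^6) − x is the product of all monic irreducibles of degree dividing 6; Möbius inversion gives N = (1/6) Σ μ(6/d)·7^d.
Divisors of 6: 1, 2, 3, 6; μ(6/d) for each: 1, -1, -1, 1.
Σ = 7^1 − 7^2 − 7^3 + 7^6 = 117264.
N = 117264/6 = 19544.

19544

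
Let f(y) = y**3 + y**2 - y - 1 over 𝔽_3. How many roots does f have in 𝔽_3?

2

Evaluate at each of the 3 elements of 𝔽_3:
f(0) = 2; f(1) = 0 → root; f(2) = 0 → root.
Roots: {1, 2}.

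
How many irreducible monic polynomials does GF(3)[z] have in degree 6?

116

x^(3^6) − x is the product of all monic irreducibles of degree dividing 6; Möbius inversion gives N = (1/6) Σ μ(6/d)·3^d.
Divisors of 6: 1, 2, 3, 6; μ(6/d) for each: 1, -1, -1, 1.
Σ = 3^1 − 3^2 − 3^3 + 3^6 = 696.
N = 696/6 = 116.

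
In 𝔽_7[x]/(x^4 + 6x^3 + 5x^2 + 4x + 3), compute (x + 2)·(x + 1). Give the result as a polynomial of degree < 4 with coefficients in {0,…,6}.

Multiply in 𝔽_7[x]: (x + 2)·(x + 1) = x^2 + 3x + 2.
Reduced: x^2 + 3x + 2.

x^2 + 3x + 2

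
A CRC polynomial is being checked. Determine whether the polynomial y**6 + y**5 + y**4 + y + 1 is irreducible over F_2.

Yes

Write m(y) = y**6 + y**5 + y**4 + y + 1.
Check for roots in F_2: m(0) = 1; m(1) = 1.
No roots, so no linear factors.
Monic irreducibles of degree 2 over GF(2): y**2 + y + 1.
None of them divide m (all give nonzero remainder).
Monic irreducibles of degree 3 over GF(2): y**3 + y + 1, y**3 + y**2 + 1.
None of them divide m (all give nonzero remainder).
No irreducible factor of degree ≤ 3 exists, so m is irreducible over GF(2).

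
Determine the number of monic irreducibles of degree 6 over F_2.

Gauss's count: N_{2}(6) = (1/6) Σ_{d|6} μ(6/d)·2^d.
Divisors of 6: 1, 2, 3, 6; μ(6/d) for each: 1, -1, -1, 1.
Σ = 2^1 − 2^2 − 2^3 + 2^6 = 54.
N = 54/6 = 9.

9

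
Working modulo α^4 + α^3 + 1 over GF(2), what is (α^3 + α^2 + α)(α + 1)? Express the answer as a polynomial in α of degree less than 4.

α^3 + α + 1

Multiply in GF(2)[α]: (α^3 + α^2 + α)·(α + 1) = α^4 + α.
Reduce using α^4 ≡ α^3 + 1 (mod α^4 + α^3 + 1).
Reduced: α^3 + α + 1.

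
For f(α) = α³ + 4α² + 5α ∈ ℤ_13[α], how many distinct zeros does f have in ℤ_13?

3

Evaluate at each of the 13 elements of ℤ_13:
f(0) = 0 → root; f(1) = 10; f(2) = 8; f(3) = 0 → root; f(4) = 5; f(5) = 3; f(6) = 0 → root; f(7) = 2; f(8) = 2; f(9) = 6; f(10) = 7; f(11) = 11; f(12) = 11.
Roots: {0, 3, 6}.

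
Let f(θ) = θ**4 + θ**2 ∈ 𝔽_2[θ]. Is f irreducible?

Check for roots in 𝔽_2: f(0) = 0 → root; f(1) = 0 → root.
f(0) = 0, so (θ) divides f(θ); f is reducible.

No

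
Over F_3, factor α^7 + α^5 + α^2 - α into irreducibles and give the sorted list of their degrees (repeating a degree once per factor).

Write f(α) = α^7 + α^5 + α^2 - α.
Roots in F_3: f(0) = 0 → root; f(1) = 2; f(2) = 0 → root.
Linear factors from roots: (α), (α + 1).
Complete factorization: f(α) = (α)·(α + 1)^4·(α^2 - α - 1).
Factor degrees with multiplicity: 1 + 1 + 1 + 1 + 1 + 2 = 7.

1, 1, 1, 1, 1, 2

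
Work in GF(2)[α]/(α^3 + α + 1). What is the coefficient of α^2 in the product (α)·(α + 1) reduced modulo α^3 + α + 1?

1

Multiply in GF(2)[α]: (α)·(α + 1) = α^2 + α.
Reduced: α^2 + α.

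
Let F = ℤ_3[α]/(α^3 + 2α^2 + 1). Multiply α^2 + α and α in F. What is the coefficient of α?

Multiply in ℤ_3[α]: (α^2 + α)·(α) = α^3 + α^2.
Reduce using α^3 ≡ α^2 + 2 (mod α^3 + 2α^2 + 1).
Reduced: 2α^2 + 2.

0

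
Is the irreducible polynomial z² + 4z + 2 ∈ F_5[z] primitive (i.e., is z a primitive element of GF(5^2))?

Yes

Write f(z) = z² + 4z + 2.
|GF(5^2)^×| = 5^2 − 1 = 24. Prime factorization: 24 = 2^3·3.
f is primitive ⇔ z has order 24 in GF(5)[z]/(f), i.e. z^(24/q) ≠ 1 for each prime q | 24.
z^(12) mod f = 4.
z^(8) mod f = 2z + 1.
None equal 1, so z has full order 24; f is primitive.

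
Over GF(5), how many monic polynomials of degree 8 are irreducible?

x^(5^8) − x is the product of all monic irreducibles of degree dividing 8; Möbius inversion gives N = (1/8) Σ μ(8/d)·5^d.
Divisors of 8: 1, 2, 4, 8; μ(8/d) for each: 0, 0, -1, 1.
Σ = − 5^4 + 5^8 = 390000.
N = 390000/8 = 48750.

48750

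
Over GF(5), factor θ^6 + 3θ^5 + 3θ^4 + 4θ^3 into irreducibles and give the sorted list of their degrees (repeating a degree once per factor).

Write h(θ) = θ^6 + 3θ^5 + 3θ^4 + 4θ^3.
Roots in GF(5): h(0) = 0 → root; h(1) = 1; h(2) = 0 → root; h(3) = 4; h(4) = 2.
Linear factors from roots: (θ), (θ + 3).
Complete factorization: h(θ) = (θ + 3)·(θ)^3·(θ^2 + 3).
Factor degrees with multiplicity: 1 + 1 + 1 + 1 + 2 = 6.

1, 1, 1, 1, 2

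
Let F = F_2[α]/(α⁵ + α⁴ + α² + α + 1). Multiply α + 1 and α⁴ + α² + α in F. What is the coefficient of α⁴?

Multiply in F_2[α]: (α + 1)·(α⁴ + α² + α) = α⁵ + α⁴ + α³ + α.
Reduce using α⁵ ≡ α⁴ + α² + α + 1 (mod α⁵ + α⁴ + α² + α + 1).
Reduced: α³ + α² + 1.

0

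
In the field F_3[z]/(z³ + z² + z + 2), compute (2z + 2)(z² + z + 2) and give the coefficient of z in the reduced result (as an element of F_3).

Multiply in F_3[z]: (2z + 2)·(z² + z + 2) = 2z³ + z² + 1.
Reduce using z³ ≡ 2z² + 2z + 1 (mod z³ + z² + z + 2).
Reduced: 2z² + z.

1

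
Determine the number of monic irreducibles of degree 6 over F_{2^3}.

43596

The number of monic irreducibles of degree 6 over GF(8) is (1/6)·Σ_{d∣6} μ(6/d) 8^d.
Divisors of 6: 1, 2, 3, 6; μ(6/d) for each: 1, -1, -1, 1.
Σ = 8^1 − 8^2 − 8^3 + 8^6 = 261576.
N = 261576/6 = 43596.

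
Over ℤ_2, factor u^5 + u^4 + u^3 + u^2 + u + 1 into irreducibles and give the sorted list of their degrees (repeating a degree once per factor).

1, 2, 2

Write f(u) = u^5 + u^4 + u^3 + u^2 + u + 1.
Roots in ℤ_2: f(0) = 1; f(1) = 0 → root.
Linear factors from roots: (u + 1).
Complete factorization: f(u) = (u + 1)·(u^2 + u + 1)^2.
Factor degrees with multiplicity: 1 + 2 + 2 = 5.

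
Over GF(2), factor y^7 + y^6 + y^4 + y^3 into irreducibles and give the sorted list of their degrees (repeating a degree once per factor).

Write g(y) = y^7 + y^6 + y^4 + y^3.
Roots in GF(2): g(0) = 0 → root; g(1) = 0 → root.
Linear factors from roots: (y), (y + 1).
Complete factorization: g(y) = (y + 1)^2·(y)^3·(y^2 + y + 1).
Factor degrees with multiplicity: 1 + 1 + 1 + 1 + 1 + 2 = 7.

1, 1, 1, 1, 1, 2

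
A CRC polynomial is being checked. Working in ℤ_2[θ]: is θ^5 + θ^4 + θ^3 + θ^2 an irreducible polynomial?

No

Write f(θ) = θ^5 + θ^4 + θ^3 + θ^2.
Check for roots in ℤ_2: f(0) = 0 → root; f(1) = 0 → root.
f(0) = 0, so (θ) divides f(θ); f is reducible.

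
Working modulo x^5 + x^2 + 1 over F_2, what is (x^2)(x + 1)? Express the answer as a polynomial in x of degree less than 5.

x^3 + x^2

Multiply in F_2[x]: (x^2)·(x + 1) = x^3 + x^2.
Reduced: x^3 + x^2.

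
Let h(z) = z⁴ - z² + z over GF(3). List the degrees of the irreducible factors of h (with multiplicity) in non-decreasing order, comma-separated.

Roots in GF(3): h(0) = 0 → root; h(1) = 1; h(2) = 2.
Linear factors from roots: (z).
Complete factorization: h(z) = (z)·(z³ - z + 1).
Factor degrees with multiplicity: 1 + 3 = 4.

1, 3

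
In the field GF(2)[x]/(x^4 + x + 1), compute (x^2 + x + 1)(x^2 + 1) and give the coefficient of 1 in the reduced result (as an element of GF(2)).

0

Multiply in GF(2)[x]: (x^2 + x + 1)·(x^2 + 1) = x^4 + x^3 + x + 1.
Reduce using x^4 ≡ x + 1 (mod x^4 + x + 1).
Reduced: x^3.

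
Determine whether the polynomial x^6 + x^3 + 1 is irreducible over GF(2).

Write g(x) = x^6 + x^3 + 1.
Check for roots in GF(2): g(0) = 1; g(1) = 1.
No roots, so no linear factors.
Monic irreducibles of degree 2 over GF(2): x^2 + x + 1.
None of them divide g (all give nonzero remainder).
Monic irreducibles of degree 3 over GF(2): x^3 + x + 1, x^3 + x^2 + 1.
None of them divide g (all give nonzero remainder).
No irreducible factor of degree ≤ 3 exists, so g is irreducible over GF(2).

Yes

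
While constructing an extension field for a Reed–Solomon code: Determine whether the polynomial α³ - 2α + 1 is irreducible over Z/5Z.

No

Write f(α) = α³ - 2α + 1.
Check for roots in Z/5Z: f(0) = 1; f(1) = 0 → root; f(2) = 0 → root; f(3) = 2; f(4) = 2.
f(1) = 0, so (α − 1) divides f(α); f is reducible.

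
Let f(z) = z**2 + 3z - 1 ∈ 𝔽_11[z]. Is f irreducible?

Check each element of 𝔽_11 for a root: f(0)=10, f(1)=3, f(2)=9, f(3)=6, f(4)=5, f(5)=6, f(6)=9, f(7)=3, f(8)=10, f(9)=8, f(10)=8.
No roots. A degree-2 polynomial over a field with no linear factor is irreducible.

Yes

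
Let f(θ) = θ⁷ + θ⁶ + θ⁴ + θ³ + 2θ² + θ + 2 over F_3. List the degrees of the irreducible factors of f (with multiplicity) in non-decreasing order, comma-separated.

Roots in F_3: f(0) = 2; f(1) = 0 → root; f(2) = 0 → root.
Linear factors from roots: (θ + 2), (θ + 1).
Complete factorization: f(θ) = (θ + 2)·(θ + 1)^2·(θ⁴ + θ² + θ + 1).
Factor degrees with multiplicity: 1 + 1 + 1 + 4 = 7.

1, 1, 1, 4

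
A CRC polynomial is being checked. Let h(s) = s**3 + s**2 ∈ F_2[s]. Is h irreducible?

Check for roots in F_2: h(0) = 0 → root; h(1) = 0 → root.
h(0) = 0, so (s) divides h(s); h is reducible.

No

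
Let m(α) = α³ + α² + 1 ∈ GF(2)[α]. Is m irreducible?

Check for roots in GF(2): m(0) = 1; m(1) = 1.
No roots. A degree-3 polynomial over a field with no linear factor is irreducible.

Yes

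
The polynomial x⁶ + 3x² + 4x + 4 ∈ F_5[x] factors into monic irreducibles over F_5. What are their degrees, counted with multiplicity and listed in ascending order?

Write g(x) = x⁶ + 3x² + 4x + 4.
Roots in F_5: g(0) = 4; g(1) = 2; g(2) = 3; g(3) = 2; g(4) = 4.
Complete factorization: g(x) = (x⁶ + 3x² + 4x + 4).
Factor degrees with multiplicity: 6 = 6.

6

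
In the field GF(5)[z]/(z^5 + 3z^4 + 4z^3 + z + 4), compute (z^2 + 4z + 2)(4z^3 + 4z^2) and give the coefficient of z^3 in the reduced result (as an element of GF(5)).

3

Multiply in GF(5)[z]: (z^2 + 4z + 2)·(4z^3 + 4z^2) = 4z^5 + 4z^3 + 3z^2.
Reduce using z^5 ≡ 2z^4 + z^3 + 4z + 1 (mod z^5 + 3z^4 + 4z^3 + z + 4).
Reduced: 3z^4 + 3z^3 + 3z^2 + z + 4.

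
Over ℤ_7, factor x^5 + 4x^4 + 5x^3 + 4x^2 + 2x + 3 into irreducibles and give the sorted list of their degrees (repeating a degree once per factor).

1, 1, 3

Write f(x) = x^5 + 4x^4 + 5x^3 + 4x^2 + 2x + 3.
Linear factors from roots: (x + 3), (x + 2).
Complete factorization: f(x) = (x + 2)·(x + 3)·(x^3 + 6x^2 + 4x + 4).
Factor degrees with multiplicity: 1 + 1 + 3 = 5.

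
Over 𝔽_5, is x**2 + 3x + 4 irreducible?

Write m(x) = x**2 + 3x + 4.
Check for roots in 𝔽_5: m(0) = 4; m(1) = 3; m(2) = 4; m(3) = 2; m(4) = 2.
No roots. A degree-2 polynomial over a field with no linear factor is irreducible.

Yes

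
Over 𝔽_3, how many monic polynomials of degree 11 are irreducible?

16104

x^(3^11) − x is the product of all monic irreducibles of degree dividing 11; Möbius inversion gives N = (1/11) Σ μ(11/d)·3^d.
Divisors of 11: 1, 11; μ(11/d) for each: -1, 1.
Σ = − 3^1 + 3^11 = 177144.
N = 177144/11 = 16104.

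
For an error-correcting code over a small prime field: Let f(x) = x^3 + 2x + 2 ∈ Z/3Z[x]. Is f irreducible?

Check for roots in Z/3Z: f(0) = 2; f(1) = 2; f(2) = 2.
No roots. A degree-3 polynomial over a field with no linear factor is irreducible.

Yes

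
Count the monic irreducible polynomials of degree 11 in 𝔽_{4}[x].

381300

The number of monic irreducibles of degree 11 over GF(4) is (1/11)·Σ_{d∣11} μ(11/d) 4^d.
Divisors of 11: 1, 11; μ(11/d) for each: -1, 1.
Σ = − 4^1 + 4^11 = 4194300.
N = 4194300/11 = 381300.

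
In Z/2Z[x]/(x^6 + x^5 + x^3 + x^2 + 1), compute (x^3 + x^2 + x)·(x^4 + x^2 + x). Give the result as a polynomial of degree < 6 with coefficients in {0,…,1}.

Multiply in Z/2Z[x]: (x^3 + x^2 + x)·(x^4 + x^2 + x) = x^7 + x^6 + x^2.
Reduce using x^6 ≡ x^5 + x^3 + x^2 + 1 (mod x^6 + x^5 + x^3 + x^2 + 1).
Reduced: x^4 + x^3 + x^2 + x.

x^4 + x^3 + x^2 + x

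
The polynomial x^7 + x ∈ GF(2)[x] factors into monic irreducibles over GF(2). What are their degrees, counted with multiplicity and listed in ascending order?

1, 1, 1, 2, 2

Write f(x) = x^7 + x.
Roots in GF(2): f(0) = 0 → root; f(1) = 0 → root.
Linear factors from roots: (x), (x + 1).
Complete factorization: f(x) = (x)·(x + 1)^2·(x^2 + x + 1)^2.
Factor degrees with multiplicity: 1 + 1 + 1 + 2 + 2 = 7.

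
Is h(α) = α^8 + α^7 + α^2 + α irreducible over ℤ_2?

Check for roots in ℤ_2: h(0) = 0 → root; h(1) = 0 → root.
h(0) = 0, so (α) divides h(α); h is reducible.

No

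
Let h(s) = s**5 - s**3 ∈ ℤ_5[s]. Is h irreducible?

No

Check for roots in ℤ_5: h(0) = 0 → root; h(1) = 0 → root; h(2) = 4; h(3) = 1; h(4) = 0 → root.
h(0) = 0, so (s) divides h(s); h is reducible.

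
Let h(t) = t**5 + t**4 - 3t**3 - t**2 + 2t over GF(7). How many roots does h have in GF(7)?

Evaluate at each of the 7 elements of GF(7):
h(0) = 0 → root; h(1) = 0 → root; h(2) = 3; h(3) = 2; h(4) = 2; h(5) = 0 → root; h(6) = 0 → root.
Roots: {0, 1, 5, 6}.

4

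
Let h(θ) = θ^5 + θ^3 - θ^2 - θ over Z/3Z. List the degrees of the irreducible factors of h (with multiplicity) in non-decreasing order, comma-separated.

Roots in Z/3Z: h(0) = 0 → root; h(1) = 0 → root; h(2) = 1.
Linear factors from roots: (θ), (θ - 1).
Complete factorization: h(θ) = (θ)·(θ - 1)·(θ^3 + θ^2 - θ + 1).
Factor degrees with multiplicity: 1 + 1 + 3 = 5.

1, 1, 3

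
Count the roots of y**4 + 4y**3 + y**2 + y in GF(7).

Write g(y) = y**4 + 4y**3 + y**2 + y.
Evaluate at each of the 7 elements of GF(7):
g(0) = 0 → root; g(1) = 0 → root; g(2) = 5; g(3) = 5; g(4) = 0 → root; g(5) = 0 → root; g(6) = 4.
Roots: {0, 1, 4, 5}.

4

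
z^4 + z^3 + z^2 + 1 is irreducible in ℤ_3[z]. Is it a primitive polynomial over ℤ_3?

No

Write f(z) = z^4 + z^3 + z^2 + 1.
|GF(3^4)^×| = 3^4 − 1 = 80. Prime factorization: 80 = 2^4·5.
f is primitive ⇔ z has order 80 in GF(3)[z]/(f), i.e. z^(80/q) ≠ 1 for each prime q | 80.
z^(40) mod f = 1
z^(16) mod f = 2z^3 + z^2 + z.
Since z^(40) = 1, the order of z divides 40 < 80; not primitive.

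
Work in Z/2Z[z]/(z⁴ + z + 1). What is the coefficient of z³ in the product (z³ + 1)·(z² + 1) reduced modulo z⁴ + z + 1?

Multiply in Z/2Z[z]: (z³ + 1)·(z² + 1) = z⁵ + z³ + z² + 1.
Reduce using z⁴ ≡ z + 1 (mod z⁴ + z + 1).
Reduced: z³ + z + 1.

1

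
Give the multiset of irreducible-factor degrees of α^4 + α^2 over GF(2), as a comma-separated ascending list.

1, 1, 1, 1

Write h(α) = α^4 + α^2.
Roots in GF(2): h(0) = 0 → root; h(1) = 0 → root.
Linear factors from roots: (α), (α + 1).
Complete factorization: h(α) = (α)^2·(α + 1)^2.
Factor degrees with multiplicity: 1 + 1 + 1 + 1 = 4.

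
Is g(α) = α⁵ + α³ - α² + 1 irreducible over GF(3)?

Check for roots in GF(3): g(0) = 1; g(1) = 2; g(2) = 1.
No roots, so no linear factors.
Monic irreducibles of degree 2 over GF(3): α² + 1, α² + α - 1, α² - α - 1.
None of them divide g (all give nonzero remainder).
No irreducible factor of degree ≤ 2 exists, so g is irreducible over GF(3).

Yes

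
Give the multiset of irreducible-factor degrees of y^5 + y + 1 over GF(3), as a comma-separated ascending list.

1, 1, 3

Write h(y) = y^5 + y + 1.
Roots in GF(3): h(0) = 1; h(1) = 0 → root; h(2) = 2.
Linear factors from roots: (y - 1).
Complete factorization: h(y) = (y - 1)^2·(y^3 - y^2 + 1).
Factor degrees with multiplicity: 1 + 1 + 3 = 5.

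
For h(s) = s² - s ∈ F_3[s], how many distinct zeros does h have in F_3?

Evaluate at each of the 3 elements of F_3:
h(0) = 0 → root; h(1) = 0 → root; h(2) = 2.
Roots: {0, 1}.

2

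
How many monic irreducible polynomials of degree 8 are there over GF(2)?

By the necklace-counting formula, N_2(8) = (1/8) Σ_{d|8} μ(8/d)·2^d.
Divisors of 8: 1, 2, 4, 8; μ(8/d) for each: 0, 0, -1, 1.
Σ = − 2^4 + 2^8 = 240.
N = 240/8 = 30.

30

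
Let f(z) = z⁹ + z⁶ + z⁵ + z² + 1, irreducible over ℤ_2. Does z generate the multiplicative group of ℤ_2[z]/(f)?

No

|GF(2^9)^×| = 2^9 − 1 = 511. Prime factorization: 511 = 7·73.
f is primitive ⇔ z has order 511 in GF(2)[z]/(f), i.e. z^(511/q) ≠ 1 for each prime q | 511.
z^(73) mod f = 1
z^(7) mod f = z⁷.
Since z^(73) = 1, the order of z divides 73 < 511; not primitive.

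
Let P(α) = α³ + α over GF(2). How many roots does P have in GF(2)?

2

Evaluate at each of the 2 elements of GF(2):
P(0) = 0 → root; P(1) = 0 → root.
Roots: {0, 1}.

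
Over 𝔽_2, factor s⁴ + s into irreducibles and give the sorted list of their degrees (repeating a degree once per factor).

1, 1, 2

Write f(s) = s⁴ + s.
Roots in 𝔽_2: f(0) = 0 → root; f(1) = 0 → root.
Linear factors from roots: (s), (s + 1).
Complete factorization: f(s) = (s)·(s + 1)·(s² + s + 1).
Factor degrees with multiplicity: 1 + 1 + 2 = 4.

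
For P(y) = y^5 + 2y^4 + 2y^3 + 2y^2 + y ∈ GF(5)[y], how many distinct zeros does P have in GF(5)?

Evaluate at each of the 5 elements of GF(5):
P(0) = 0 → root; P(1) = 3; P(2) = 0 → root; P(3) = 0 → root; P(4) = 0 → root.
Roots: {0, 2, 3, 4}.

4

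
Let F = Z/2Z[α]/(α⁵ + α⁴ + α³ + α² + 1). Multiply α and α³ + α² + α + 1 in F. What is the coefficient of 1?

0

Multiply in Z/2Z[α]: (α)·(α³ + α² + α + 1) = α⁴ + α³ + α² + α.
Reduced: α⁴ + α³ + α² + α.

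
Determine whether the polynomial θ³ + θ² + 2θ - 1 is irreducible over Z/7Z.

Write g(θ) = θ³ + θ² + 2θ - 1.
Check for roots in Z/7Z: g(0) = 6; g(1) = 3; g(2) = 1; g(3) = 6; g(4) = 3; g(5) = 5; g(6) = 4.
No roots. A degree-3 polynomial over a field with no linear factor is irreducible.

Yes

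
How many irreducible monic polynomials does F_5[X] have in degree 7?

11160

By the necklace-counting formula, N_5(7) = (1/7) Σ_{d|7} μ(7/d)·5^d.
Divisors of 7: 1, 7; μ(7/d) for each: -1, 1.
Σ = − 5^1 + 5^7 = 78120.
N = 78120/7 = 11160.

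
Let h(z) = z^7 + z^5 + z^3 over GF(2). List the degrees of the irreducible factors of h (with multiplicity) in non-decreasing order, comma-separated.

1, 1, 1, 2, 2

Roots in GF(2): h(0) = 0 → root; h(1) = 1.
Linear factors from roots: (z).
Complete factorization: h(z) = (z)^3·(z^2 + z + 1)^2.
Factor degrees with multiplicity: 1 + 1 + 1 + 2 + 2 = 7.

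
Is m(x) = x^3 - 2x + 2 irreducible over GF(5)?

Yes

Check for roots in GF(5): m(0) = 2; m(1) = 1; m(2) = 1; m(3) = 3; m(4) = 3.
No roots. A degree-3 polynomial over a field with no linear factor is irreducible.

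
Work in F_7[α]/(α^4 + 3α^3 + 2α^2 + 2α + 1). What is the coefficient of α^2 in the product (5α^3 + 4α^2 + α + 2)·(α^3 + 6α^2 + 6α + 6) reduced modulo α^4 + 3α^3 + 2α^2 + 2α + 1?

2

Multiply in F_7[α]: (5α^3 + 4α^2 + α + 2)·(α^3 + 6α^2 + 6α + 6) = 5α^6 + 6α^5 + 6α^4 + 6α^3 + 4α + 5.
Reduce using α^4 ≡ 4α^3 + 5α^2 + 5α + 6 (mod α^4 + 3α^3 + 2α^2 + 2α + 1).
Reduced: α^3 + 2α^2 + 2α + 3.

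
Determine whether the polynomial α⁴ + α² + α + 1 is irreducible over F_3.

Write h(α) = α⁴ + α² + α + 1.
Check for roots in F_3: h(0) = 1; h(1) = 1; h(2) = 2.
No roots, so no linear factors.
Monic irreducibles of degree 2 over GF(3): α² + 1, α² + α + 2, α² + 2α + 2.
None of them divide h (all give nonzero remainder).
No irreducible factor of degree ≤ 2 exists, so h is irreducible over GF(3).

Yes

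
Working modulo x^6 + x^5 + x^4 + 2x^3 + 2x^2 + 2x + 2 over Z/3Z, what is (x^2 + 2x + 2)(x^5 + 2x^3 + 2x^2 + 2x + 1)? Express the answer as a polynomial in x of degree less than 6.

Multiply in Z/3Z[x]: (x^2 + 2x + 2)·(x^5 + 2x^3 + 2x^2 + 2x + 1) = x^7 + 2x^6 + x^5 + x^3 + 2.
Reduce using x^6 ≡ 2x^5 + 2x^4 + x^3 + x^2 + x + 1 (mod x^6 + x^5 + x^4 + 2x^3 + 2x^2 + 2x + 2).
Reduced: 2x^5 + 2x^2 + 2x.

2x^5 + 2x^2 + 2x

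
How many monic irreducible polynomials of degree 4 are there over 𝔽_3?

18

Gauss's count: N_{3}(4) = (1/4) Σ_{d|4} μ(4/d)·3^d.
Divisors of 4: 1, 2, 4; μ(4/d) for each: 0, -1, 1.
Σ = − 3^2 + 3^4 = 72.
N = 72/4 = 18.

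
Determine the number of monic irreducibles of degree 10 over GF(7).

28245840

Gauss's count: N_{7}(10) = (1/10) Σ_{d|10} μ(10/d)·7^d.
Divisors of 10: 1, 2, 5, 10; μ(10/d) for each: 1, -1, -1, 1.
Σ = 7^1 − 7^2 − 7^5 + 7^10 = 282458400.
N = 282458400/10 = 28245840.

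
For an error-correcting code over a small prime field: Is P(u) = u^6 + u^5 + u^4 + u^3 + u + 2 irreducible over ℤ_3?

Check for roots in ℤ_3: P(0) = 2; P(1) = 1; P(2) = 1.
No roots, so no linear factors.
Monic irreducibles of degree 2 over GF(3): u^2 + 1, u^2 + u + 2, u^2 + 2u + 2.
None of them divide P (all give nonzero remainder).
Degree-3 irreducible divisors: test the 8 monic irreducibles of degree 3 over GF(3).
None of them divide P (all give nonzero remainder).
No irreducible factor of degree ≤ 3 exists, so P is irreducible over GF(3).

Yes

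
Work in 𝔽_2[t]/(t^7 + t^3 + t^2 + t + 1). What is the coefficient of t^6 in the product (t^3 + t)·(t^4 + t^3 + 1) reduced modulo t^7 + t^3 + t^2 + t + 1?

1

Multiply in 𝔽_2[t]: (t^3 + t)·(t^4 + t^3 + 1) = t^7 + t^6 + t^5 + t^4 + t^3 + t.
Reduce using t^7 ≡ t^3 + t^2 + t + 1 (mod t^7 + t^3 + t^2 + t + 1).
Reduced: t^6 + t^5 + t^4 + t^2 + 1.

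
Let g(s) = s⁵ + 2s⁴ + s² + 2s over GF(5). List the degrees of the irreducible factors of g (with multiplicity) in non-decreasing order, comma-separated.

1, 1, 1, 2

Roots in GF(5): g(0) = 0 → root; g(1) = 1; g(2) = 2; g(3) = 0 → root; g(4) = 0 → root.
Linear factors from roots: (s), (s + 2), (s + 1).
Complete factorization: g(s) = (s)·(s + 1)·(s + 2)·(s² - s + 1).
Factor degrees with multiplicity: 1 + 1 + 1 + 2 = 5.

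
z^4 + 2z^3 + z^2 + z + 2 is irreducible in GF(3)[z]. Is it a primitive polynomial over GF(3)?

Write f(z) = z^4 + 2z^3 + z^2 + z + 2.
|GF(3^4)^×| = 3^4 − 1 = 80. Prime factorization: 80 = 2^4·5.
f is primitive ⇔ z has order 80 in GF(3)[z]/(f), i.e. z^(80/q) ≠ 1 for each prime q | 80.
z^(40) mod f = 2.
z^(16) mod f = z^3 + 1.
None equal 1, so z has full order 80; f is primitive.

Yes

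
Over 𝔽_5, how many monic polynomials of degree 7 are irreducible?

By the necklace-counting formula, N_5(7) = (1/7) Σ_{d|7} μ(7/d)·5^d.
Divisors of 7: 1, 7; μ(7/d) for each: -1, 1.
Σ = − 5^1 + 5^7 = 78120.
N = 78120/7 = 11160.

11160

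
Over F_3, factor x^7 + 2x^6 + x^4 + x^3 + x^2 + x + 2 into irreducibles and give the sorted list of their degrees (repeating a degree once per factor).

1, 1, 2, 3

Write f(x) = x^7 + 2x^6 + x^4 + x^3 + x^2 + x + 2.
Roots in F_3: f(0) = 2; f(1) = 0 → root; f(2) = 0 → root.
Linear factors from roots: (x + 2), (x + 1).
Complete factorization: f(x) = (x + 1)·(x + 2)·(x^2 + 2x + 2)·(x^3 + 2x + 2).
Factor degrees with multiplicity: 1 + 1 + 2 + 3 = 7.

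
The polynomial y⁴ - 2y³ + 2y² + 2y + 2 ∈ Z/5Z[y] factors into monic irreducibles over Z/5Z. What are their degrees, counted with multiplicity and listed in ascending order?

1, 1, 2

Write h(y) = y⁴ - 2y³ + 2y² + 2y + 2.
Roots in Z/5Z: h(0) = 2; h(1) = 0 → root; h(2) = 4; h(3) = 3; h(4) = 0 → root.
Linear factors from roots: (y - 1), (y + 1).
Complete factorization: h(y) = (y + 1)·(y - 1)·(y² - 2y - 2).
Factor degrees with multiplicity: 1 + 1 + 2 = 4.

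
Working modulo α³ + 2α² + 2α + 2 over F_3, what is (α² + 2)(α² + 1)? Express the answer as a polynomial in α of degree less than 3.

Multiply in F_3[α]: (α² + 2)·(α² + 1) = α⁴ + 2.
Reduce using α³ ≡ α² + α + 1 (mod α³ + 2α² + 2α + 2).
Reduced: 2α² + 2α.

2α^2 + 2α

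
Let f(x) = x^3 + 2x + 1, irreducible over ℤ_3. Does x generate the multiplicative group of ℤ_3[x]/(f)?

|GF(3^3)^×| = 3^3 − 1 = 26. Prime factorization: 26 = 2·13.
f is primitive ⇔ x has order 26 in GF(3)[x]/(f), i.e. x^(26/q) ≠ 1 for each prime q | 26.
x^(13) mod f = 2.
x^(2) mod f = x^2.
None equal 1, so x has full order 26; f is primitive.

Yes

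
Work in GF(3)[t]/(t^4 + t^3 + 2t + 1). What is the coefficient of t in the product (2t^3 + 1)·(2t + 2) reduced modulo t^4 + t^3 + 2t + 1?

0

Multiply in GF(3)[t]: (2t^3 + 1)·(2t + 2) = t^4 + t^3 + 2t + 2.
Reduce using t^4 ≡ 2t^3 + t + 2 (mod t^4 + t^3 + 2t + 1).
Reduced: 1.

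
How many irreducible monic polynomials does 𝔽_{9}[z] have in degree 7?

By the necklace-counting formula, N_9(7) = (1/7) Σ_{d|7} μ(7/d)·9^d.
Divisors of 7: 1, 7; μ(7/d) for each: -1, 1.
Σ = − 9^1 + 9^7 = 4782960.
N = 4782960/7 = 683280.

683280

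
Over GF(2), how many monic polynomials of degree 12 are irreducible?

335

Gauss's count: N_{2}(12) = (1/12) Σ_{d|12} μ(12/d)·2^d.
Divisors of 12: 1, 2, 3, 4, 6, 12; μ(12/d) for each: 0, 1, 0, -1, -1, 1.
Σ = 2^2 − 2^4 − 2^6 + 2^12 = 4020.
N = 4020/12 = 335.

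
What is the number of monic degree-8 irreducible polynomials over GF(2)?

30

x^(2^8) − x is the product of all monic irreducibles of degree dividing 8; Möbius inversion gives N = (1/8) Σ μ(8/d)·2^d.
Divisors of 8: 1, 2, 4, 8; μ(8/d) for each: 0, 0, -1, 1.
Σ = − 2^4 + 2^8 = 240.
N = 240/8 = 30.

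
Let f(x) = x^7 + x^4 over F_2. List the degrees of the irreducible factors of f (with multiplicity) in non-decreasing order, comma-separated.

Roots in F_2: f(0) = 0 → root; f(1) = 0 → root.
Linear factors from roots: (x), (x + 1).
Complete factorization: f(x) = (x + 1)·(x)^4·(x^2 + x + 1).
Factor degrees with multiplicity: 1 + 1 + 1 + 1 + 1 + 2 = 7.

1, 1, 1, 1, 1, 2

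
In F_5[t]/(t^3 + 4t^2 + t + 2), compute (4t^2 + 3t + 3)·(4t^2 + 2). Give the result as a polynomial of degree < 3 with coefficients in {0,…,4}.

2t^2 + t

Multiply in F_5[t]: (4t^2 + 3t + 3)·(4t^2 + 2) = t^4 + 2t^3 + t + 1.
Reduce using t^3 ≡ t^2 + 4t + 3 (mod t^3 + 4t^2 + t + 2).
Reduced: 2t^2 + t.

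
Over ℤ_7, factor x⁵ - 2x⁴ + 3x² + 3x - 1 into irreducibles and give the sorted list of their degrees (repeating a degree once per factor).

Write g(x) = x⁵ - 2x⁴ + 3x² + 3x - 1.
Complete factorization: g(x) = (x⁵ - 2x⁴ + 3x² + 3x - 1).
Factor degrees with multiplicity: 5 = 5.

5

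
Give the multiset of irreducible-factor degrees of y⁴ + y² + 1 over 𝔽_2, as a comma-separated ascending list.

Write g(y) = y⁴ + y² + 1.
Roots in 𝔽_2: g(0) = 1; g(1) = 1.
Complete factorization: g(y) = (y² + y + 1)^2.
Factor degrees with multiplicity: 2 + 2 = 4.

2, 2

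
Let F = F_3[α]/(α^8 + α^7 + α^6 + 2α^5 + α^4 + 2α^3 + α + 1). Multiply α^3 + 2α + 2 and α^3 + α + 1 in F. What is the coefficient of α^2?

Multiply in F_3[α]: (α^3 + 2α + 2)·(α^3 + α + 1) = α^6 + 2α^2 + α + 2.
Reduced: α^6 + 2α^2 + α + 2.

2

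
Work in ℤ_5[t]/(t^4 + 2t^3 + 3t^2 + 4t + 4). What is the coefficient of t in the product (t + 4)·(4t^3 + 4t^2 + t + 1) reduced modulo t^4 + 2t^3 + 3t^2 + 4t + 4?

4

Multiply in ℤ_5[t]: (t + 4)·(4t^3 + 4t^2 + t + 1) = 4t^4 + 2t^2 + 4.
Reduce using t^4 ≡ 3t^3 + 2t^2 + t + 1 (mod t^4 + 2t^3 + 3t^2 + 4t + 4).
Reduced: 2t^3 + 4t + 3.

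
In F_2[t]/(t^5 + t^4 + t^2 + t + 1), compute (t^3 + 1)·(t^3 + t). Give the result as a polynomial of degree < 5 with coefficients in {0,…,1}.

t + 1

Multiply in F_2[t]: (t^3 + 1)·(t^3 + t) = t^6 + t^4 + t^3 + t.
Reduce using t^5 ≡ t^4 + t^2 + t + 1 (mod t^5 + t^4 + t^2 + t + 1).
Reduced: t + 1.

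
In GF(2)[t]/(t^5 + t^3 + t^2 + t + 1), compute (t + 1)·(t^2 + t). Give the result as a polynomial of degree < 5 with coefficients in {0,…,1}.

Multiply in GF(2)[t]: (t + 1)·(t^2 + t) = t^3 + t.
Reduced: t^3 + t.

t^3 + t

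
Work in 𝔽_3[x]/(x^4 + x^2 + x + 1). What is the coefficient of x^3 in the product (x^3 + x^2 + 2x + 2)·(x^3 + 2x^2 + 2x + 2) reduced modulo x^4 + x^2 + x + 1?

Multiply in 𝔽_3[x]: (x^3 + x^2 + 2x + 2)·(x^3 + 2x^2 + 2x + 2) = x^6 + x^3 + x^2 + 2x + 1.
Reduce using x^4 ≡ 2x^2 + 2x + 2 (mod x^4 + x^2 + x + 1).
Reduced: x^2 + 2.

0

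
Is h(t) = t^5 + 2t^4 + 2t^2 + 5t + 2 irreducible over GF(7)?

Check for roots in GF(7): h(0) = 2; h(1) = 5; h(2) = 0 → root; h(3) = 6; h(4) = 1; h(5) = 0 → root; h(6) = 0 → root.
h(2) = 0, so (t − 2) divides h(t); h is reducible.

No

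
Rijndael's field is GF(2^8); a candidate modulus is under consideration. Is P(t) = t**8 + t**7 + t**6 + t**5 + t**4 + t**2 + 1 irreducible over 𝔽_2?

Yes

Check for roots in 𝔽_2: P(0) = 1; P(1) = 1.
No roots, so no linear factors.
Monic irreducibles of degree 2 over GF(2): t**2 + t + 1.
None of them divide P (all give nonzero remainder).
Monic irreducibles of degree 3 over GF(2): t**3 + t + 1, t**3 + t**2 + 1.
None of them divide P (all give nonzero remainder).
Monic irreducibles of degree 4 over GF(2): t**4 + t + 1, t**4 + t**3 + 1, t**4 + t**3 + t**2 + t + 1.
None of them divide P (all give nonzero remainder).
No irreducible factor of degree ≤ 4 exists, so P is irreducible over GF(2).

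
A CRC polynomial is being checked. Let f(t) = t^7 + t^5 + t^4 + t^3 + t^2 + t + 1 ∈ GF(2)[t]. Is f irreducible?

Check for roots in GF(2): f(0) = 1; f(1) = 1.
No roots, so no linear factors.
Monic irreducibles of degree 2 over GF(2): t^2 + t + 1.
None of them divide f (all give nonzero remainder).
Monic irreducibles of degree 3 over GF(2): t^3 + t + 1, t^3 + t^2 + 1.
None of them divide f (all give nonzero remainder).
No irreducible factor of degree ≤ 3 exists, so f is irreducible over GF(2).

Yes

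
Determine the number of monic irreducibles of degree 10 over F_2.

The number of monic irreducibles of degree 10 over GF(2) is (1/10)·Σ_{d∣10} μ(10/d) 2^d.
Divisors of 10: 1, 2, 5, 10; μ(10/d) for each: 1, -1, -1, 1.
Σ = 2^1 − 2^2 − 2^5 + 2^10 = 990.
N = 990/10 = 99.

99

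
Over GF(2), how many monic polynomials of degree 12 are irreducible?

335

x^(2^12) − x is the product of all monic irreducibles of degree dividing 12; Möbius inversion gives N = (1/12) Σ μ(12/d)·2^d.
Divisors of 12: 1, 2, 3, 4, 6, 12; μ(12/d) for each: 0, 1, 0, -1, -1, 1.
Σ = 2^2 − 2^4 − 2^6 + 2^12 = 4020.
N = 4020/12 = 335.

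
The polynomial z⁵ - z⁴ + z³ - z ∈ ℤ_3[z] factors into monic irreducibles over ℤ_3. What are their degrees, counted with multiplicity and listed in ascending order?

Write h(z) = z⁵ - z⁴ + z³ - z.
Roots in ℤ_3: h(0) = 0 → root; h(1) = 0 → root; h(2) = 1.
Linear factors from roots: (z), (z - 1).
Complete factorization: h(z) = (z)·(z - 1)^2·(z² + z - 1).
Factor degrees with multiplicity: 1 + 1 + 1 + 2 = 5.

1, 1, 1, 2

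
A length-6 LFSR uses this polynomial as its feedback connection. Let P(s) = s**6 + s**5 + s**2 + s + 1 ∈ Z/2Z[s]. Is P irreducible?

Yes

Check for roots in Z/2Z: P(0) = 1; P(1) = 1.
No roots, so no linear factors.
Monic irreducibles of degree 2 over GF(2): s**2 + s + 1.
None of them divide P (all give nonzero remainder).
Monic irreducibles of degree 3 over GF(2): s**3 + s + 1, s**3 + s**2 + 1.
None of them divide P (all give nonzero remainder).
No irreducible factor of degree ≤ 3 exists, so P is irreducible over GF(2).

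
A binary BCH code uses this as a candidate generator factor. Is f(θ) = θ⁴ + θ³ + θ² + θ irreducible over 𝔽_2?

Check for roots in 𝔽_2: f(0) = 0 → root; f(1) = 0 → root.
f(0) = 0, so (θ) divides f(θ); f is reducible.

No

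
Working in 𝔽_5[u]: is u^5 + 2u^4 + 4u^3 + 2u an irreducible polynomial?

Write h(u) = u^5 + 2u^4 + 4u^3 + 2u.
Check for roots in 𝔽_5: h(0) = 0 → root; h(1) = 4; h(2) = 0 → root; h(3) = 4; h(4) = 0 → root.
h(0) = 0, so (u) divides h(u); h is reducible.

No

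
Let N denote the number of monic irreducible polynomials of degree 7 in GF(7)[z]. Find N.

117648

By the necklace-counting formula, N_7(7) = (1/7) Σ_{d|7} μ(7/d)·7^d.
Divisors of 7: 1, 7; μ(7/d) for each: -1, 1.
Σ = − 7^1 + 7^7 = 823536.
N = 823536/7 = 117648.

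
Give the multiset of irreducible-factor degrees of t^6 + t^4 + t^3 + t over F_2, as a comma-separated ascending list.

Write g(t) = t^6 + t^4 + t^3 + t.
Roots in F_2: g(0) = 0 → root; g(1) = 0 → root.
Linear factors from roots: (t), (t + 1).
Complete factorization: g(t) = (t)·(t + 1)^3·(t^2 + t + 1).
Factor degrees with multiplicity: 1 + 1 + 1 + 1 + 2 = 6.

1, 1, 1, 1, 2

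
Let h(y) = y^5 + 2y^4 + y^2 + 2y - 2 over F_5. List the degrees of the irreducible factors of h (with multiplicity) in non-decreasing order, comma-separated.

Roots in F_5: h(0) = 3; h(1) = 4; h(2) = 0 → root; h(3) = 3; h(4) = 3.
Linear factors from roots: (y - 2).
Complete factorization: h(y) = (y - 2)^2·(y^3 + y^2 + 2).
Factor degrees with multiplicity: 1 + 1 + 3 = 5.

1, 1, 3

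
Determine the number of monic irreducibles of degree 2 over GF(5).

10

The number of monic irreducibles of degree 2 over GF(5) is (1/2)·Σ_{d∣2} μ(2/d) 5^d.
Divisors of 2: 1, 2; μ(2/d) for each: -1, 1.
Σ = − 5^1 + 5^2 = 20.
N = 20/2 = 10.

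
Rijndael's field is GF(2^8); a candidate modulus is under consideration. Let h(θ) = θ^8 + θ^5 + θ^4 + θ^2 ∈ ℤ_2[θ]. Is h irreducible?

No

Check for roots in ℤ_2: h(0) = 0 → root; h(1) = 0 → root.
h(0) = 0, so (θ) divides h(θ); h is reducible.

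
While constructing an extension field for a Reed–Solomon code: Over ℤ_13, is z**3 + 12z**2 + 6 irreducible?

Yes

Write g(z) = z**3 + 12z**2 + 6.
Check each element of ℤ_13 for a root: g(0)=6, g(1)=6, g(2)=10, g(3)=11, g(4)=2, g(5)=2, g(6)=4, g(7)=1, g(8)=12, g(9)=4, g(10)=9, g(11)=7, g(12)=4.
No roots. A degree-3 polynomial over a field with no linear factor is irreducible.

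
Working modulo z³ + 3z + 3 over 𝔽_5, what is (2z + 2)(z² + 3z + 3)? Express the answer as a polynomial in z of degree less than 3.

3z^2 + z

Multiply in 𝔽_5[z]: (2z + 2)·(z² + 3z + 3) = 2z³ + 3z² + 2z + 1.
Reduce using z³ ≡ 2z + 2 (mod z³ + 3z + 3).
Reduced: 3z² + z.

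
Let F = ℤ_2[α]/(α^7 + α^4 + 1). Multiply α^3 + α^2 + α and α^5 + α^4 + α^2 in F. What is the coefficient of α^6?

Multiply in ℤ_2[α]: (α^3 + α^2 + α)·(α^5 + α^4 + α^2) = α^8 + α^4 + α^3.
Reduce using α^7 ≡ α^4 + 1 (mod α^7 + α^4 + 1).
Reduced: α^5 + α^4 + α^3 + α.

0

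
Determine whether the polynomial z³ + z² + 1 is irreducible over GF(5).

Write m(z) = z³ + z² + 1.
Check for roots in GF(5): m(0) = 1; m(1) = 3; m(2) = 3; m(3) = 2; m(4) = 1.
No roots. A degree-3 polynomial over a field with no linear factor is irreducible.

Yes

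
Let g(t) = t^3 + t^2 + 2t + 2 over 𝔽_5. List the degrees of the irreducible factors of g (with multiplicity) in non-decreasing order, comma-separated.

1, 2

Roots in 𝔽_5: g(0) = 2; g(1) = 1; g(2) = 3; g(3) = 4; g(4) = 0 → root.
Linear factors from roots: (t + 1).
Complete factorization: g(t) = (t + 1)·(t^2 + 2).
Factor degrees with multiplicity: 1 + 2 = 3.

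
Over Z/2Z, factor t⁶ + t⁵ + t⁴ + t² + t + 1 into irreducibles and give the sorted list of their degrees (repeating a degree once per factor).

Write g(t) = t⁶ + t⁵ + t⁴ + t² + t + 1.
Roots in Z/2Z: g(0) = 1; g(1) = 0 → root.
Linear factors from roots: (t + 1).
Complete factorization: g(t) = (t + 1)^4·(t² + t + 1).
Factor degrees with multiplicity: 1 + 1 + 1 + 1 + 2 = 6.

1, 1, 1, 1, 2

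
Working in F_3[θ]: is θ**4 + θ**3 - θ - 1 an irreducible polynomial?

No

Write g(θ) = θ**4 + θ**3 - θ - 1.
Check for roots in F_3: g(0) = 2; g(1) = 0 → root; g(2) = 0 → root.
g(1) = 0, so (θ − 1) divides g(θ); g is reducible.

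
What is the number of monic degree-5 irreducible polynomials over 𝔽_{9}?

11808

Gauss's count: N_{9}(5) = (1/5) Σ_{d|5} μ(5/d)·9^d.
Divisors of 5: 1, 5; μ(5/d) for each: -1, 1.
Σ = − 9^1 + 9^5 = 59040.
N = 59040/5 = 11808.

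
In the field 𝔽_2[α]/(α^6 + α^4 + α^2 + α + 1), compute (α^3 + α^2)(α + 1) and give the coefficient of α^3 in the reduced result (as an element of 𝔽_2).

Multiply in 𝔽_2[α]: (α^3 + α^2)·(α + 1) = α^4 + α^2.
Reduced: α^4 + α^2.

0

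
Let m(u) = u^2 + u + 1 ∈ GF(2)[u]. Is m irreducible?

Yes

Check for roots in GF(2): m(0) = 1; m(1) = 1.
No roots. A degree-2 polynomial over a field with no linear factor is irreducible.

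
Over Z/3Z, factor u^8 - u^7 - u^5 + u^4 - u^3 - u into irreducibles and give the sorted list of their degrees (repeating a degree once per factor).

Write f(u) = u^8 - u^7 - u^5 + u^4 - u^3 - u.
Roots in Z/3Z: f(0) = 0 → root; f(1) = 1; f(2) = 0 → root.
Linear factors from roots: (u), (u + 1).
Complete factorization: f(u) = (u)·(u + 1)·(u^2 - u - 1)·(u^2 + u - 1)^2.
Factor degrees with multiplicity: 1 + 1 + 2 + 2 + 2 = 8.

1, 1, 2, 2, 2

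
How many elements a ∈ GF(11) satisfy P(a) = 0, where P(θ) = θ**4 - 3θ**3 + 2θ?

4

Evaluate at each of the 11 elements of GF(11):
P(0) = 0 → root; P(1) = 0 → root; P(2) = 7; P(3) = 6; P(4) = 6; P(5) = 7; P(6) = 0 → root; P(7) = 0 → root; P(8) = 2; P(9) = 3; P(10) = 2.
Roots: {0, 1, 6, 7}.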